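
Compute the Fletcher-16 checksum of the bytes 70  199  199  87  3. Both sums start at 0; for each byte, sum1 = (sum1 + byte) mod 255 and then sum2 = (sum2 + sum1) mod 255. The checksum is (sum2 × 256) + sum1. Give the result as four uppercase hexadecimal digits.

8730

Running sums (mod 255):
  after byte 0 (70): sum1=70, sum2=70
  after byte 1 (199): sum1=14, sum2=84
  after byte 2 (199): sum1=213, sum2=42
  after byte 3 (87): sum1=45, sum2=87
  after byte 4 (3): sum1=48, sum2=135
Checksum = sum2·256 + sum1 = 135·256 + 48 = 34608 = 0x8730.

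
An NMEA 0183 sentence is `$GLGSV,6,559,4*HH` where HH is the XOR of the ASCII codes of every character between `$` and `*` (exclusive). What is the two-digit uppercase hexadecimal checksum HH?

5E

XOR the ASCII codes of the payload characters:
  'G' = 0x47 → acc = 0x47
  'L' = 0x4C → acc = 0x0B
  'G' = 0x47 → acc = 0x4C
  'S' = 0x53 → acc = 0x1F
  'V' = 0x56 → acc = 0x49
  ',' = 0x2C → acc = 0x65
  '6' = 0x36 → acc = 0x53
  ',' = 0x2C → acc = 0x7F
  '5' = 0x35 → acc = 0x4A
  '5' = 0x35 → acc = 0x7F
  '9' = 0x39 → acc = 0x46
  ',' = 0x2C → acc = 0x6A
  '4' = 0x34 → acc = 0x5E
Checksum = 0x5E.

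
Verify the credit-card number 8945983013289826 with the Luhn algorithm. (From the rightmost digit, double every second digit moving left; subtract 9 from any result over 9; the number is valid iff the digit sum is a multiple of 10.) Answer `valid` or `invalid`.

invalid

From the right, keep odd positions and double even positions (subtract 9 from any doubled value over 9):
  doubled (positions 2,4,...): 4 9 4 2 6 9 8 7 → sum 49
  kept (positions 1,3,...): 6 8 8 3 0 8 5 9 → sum 47
Total = 96.
96 mod 10 = 6, so the number is invalid.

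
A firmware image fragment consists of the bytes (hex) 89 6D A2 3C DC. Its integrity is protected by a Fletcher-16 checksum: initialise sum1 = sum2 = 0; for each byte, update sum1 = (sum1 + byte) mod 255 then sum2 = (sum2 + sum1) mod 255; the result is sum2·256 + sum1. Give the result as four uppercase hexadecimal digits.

A2B2

Running sums (mod 255):
  after byte 0 (89): sum1=137, sum2=137
  after byte 1 (6D): sum1=246, sum2=128
  after byte 2 (A2): sum1=153, sum2=26
  after byte 3 (3C): sum1=213, sum2=239
  after byte 4 (DC): sum1=178, sum2=162
Checksum = sum2·256 + sum1 = 162·256 + 178 = 41650 = 0xA2B2.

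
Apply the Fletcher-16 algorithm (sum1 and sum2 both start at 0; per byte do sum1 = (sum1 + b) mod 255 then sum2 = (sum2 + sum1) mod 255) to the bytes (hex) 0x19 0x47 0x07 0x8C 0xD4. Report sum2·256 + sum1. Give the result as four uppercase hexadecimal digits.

Running sums (mod 255):
  after byte 0 (0x19): sum1=25, sum2=25
  after byte 1 (0x47): sum1=96, sum2=121
  after byte 2 (0x07): sum1=103, sum2=224
  after byte 3 (0x8C): sum1=243, sum2=212
  after byte 4 (0xD4): sum1=200, sum2=157
Checksum = sum2·256 + sum1 = 157·256 + 200 = 40392 = 0x9DC8.

9DC8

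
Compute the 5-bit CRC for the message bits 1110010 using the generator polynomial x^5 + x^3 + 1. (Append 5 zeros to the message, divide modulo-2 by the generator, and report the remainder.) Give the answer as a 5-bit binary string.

Append 5 zeros: 111001000000. Divide by 101001 (XOR where the leading bit is 1):
  pos 0: 111001 XOR 101001 = 010000
  pos 1: 100000 XOR 101001 = 001001
  pos 3: 100100 XOR 101001 = 001101
  pos 5: 110100 XOR 101001 = 011101
  pos 6: 111010 XOR 101001 = 010011
Remainder (last 5 bits) = 10011. This is the CRC / FCS.

10011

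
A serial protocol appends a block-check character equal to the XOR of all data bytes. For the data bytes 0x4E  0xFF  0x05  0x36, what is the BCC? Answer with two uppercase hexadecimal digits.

82

XOR the bytes together:
  start with 0x4E
  0x4E ⊕ 0xFF = 0xB1
  0xB1 ⊕ 0x05 = 0xB4
  0xB4 ⊕ 0x36 = 0x82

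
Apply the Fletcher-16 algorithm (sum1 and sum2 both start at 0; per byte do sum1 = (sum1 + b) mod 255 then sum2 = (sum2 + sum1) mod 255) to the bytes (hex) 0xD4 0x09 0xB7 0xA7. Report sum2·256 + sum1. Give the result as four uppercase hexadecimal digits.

Running sums (mod 255):
  after byte 0 (0xD4): sum1=212, sum2=212
  after byte 1 (0x09): sum1=221, sum2=178
  after byte 2 (0xB7): sum1=149, sum2=72
  after byte 3 (0xA7): sum1=61, sum2=133
Checksum = sum2·256 + sum1 = 133·256 + 61 = 34109 = 0x853D.

853D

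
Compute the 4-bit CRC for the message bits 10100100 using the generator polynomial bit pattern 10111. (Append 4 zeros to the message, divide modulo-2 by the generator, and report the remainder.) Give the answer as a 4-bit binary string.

Append 4 zeros: 101001000000. Divide by 10111 (XOR where the leading bit is 1):
  pos 0: 10100 XOR 10111 = 00011
  pos 3: 11100 XOR 10111 = 01011
  pos 4: 10110 XOR 10111 = 00001
Remainder (last 4 bits) = 1000. This is the CRC / FCS.

1000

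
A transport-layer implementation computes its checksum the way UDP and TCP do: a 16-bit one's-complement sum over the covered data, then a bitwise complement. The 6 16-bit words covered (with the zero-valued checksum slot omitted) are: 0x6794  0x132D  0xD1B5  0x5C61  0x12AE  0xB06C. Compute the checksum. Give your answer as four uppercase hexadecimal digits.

940C

One's-complement addition (fold any carry out of bit 15 back into bit 0):
  0x6794 + 0x132D = 0x07AC1
  0x7AC1 + 0xD1B5 = 0x14C76 → wrap carry → 0x4C77
  0x4C77 + 0x5C61 = 0x0A8D8
  0xA8D8 + 0x12AE = 0x0BB86
  0xBB86 + 0xB06C = 0x16BF2 → wrap carry → 0x6BF3
One's-complement sum = 0x6BF3.
Checksum = ~0x6BF3 & 0xFFFF = 0x940C.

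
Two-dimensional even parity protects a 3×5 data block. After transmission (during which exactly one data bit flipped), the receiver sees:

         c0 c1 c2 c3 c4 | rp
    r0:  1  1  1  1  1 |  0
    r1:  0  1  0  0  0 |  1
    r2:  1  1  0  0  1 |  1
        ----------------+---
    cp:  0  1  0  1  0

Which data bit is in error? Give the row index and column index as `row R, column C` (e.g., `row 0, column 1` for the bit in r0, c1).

row 0, column 2

Recompute each row's even parity and compare to rp:
  r0: data parity 1, sent rp 0 → mismatch
  r1: data parity 1, sent rp 1 → ok
  r2: data parity 1, sent rp 1 → ok
Recompute each column's even parity and compare to cp:
  c0: data parity 0, sent cp 0 → ok
  c1: data parity 1, sent cp 1 → ok
  c2: data parity 1, sent cp 0 → mismatch
  c3: data parity 1, sent cp 1 → ok
  c4: data parity 0, sent cp 0 → ok
Exactly one row (r0) and one column (c2) fail → the flipped bit is at their intersection.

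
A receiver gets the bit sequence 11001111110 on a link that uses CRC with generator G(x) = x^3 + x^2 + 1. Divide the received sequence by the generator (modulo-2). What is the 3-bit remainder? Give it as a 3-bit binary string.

000

Modulo-2 division of 11001111110 by 1101:
  pos 0: 1100 XOR 1101 = 0001
  pos 3: 1111 XOR 1101 = 0010
  pos 5: 1011 XOR 1101 = 0110
  pos 6: 1101 XOR 1101 = 0000
Remainder = 000 (zero — the frame passes the CRC check).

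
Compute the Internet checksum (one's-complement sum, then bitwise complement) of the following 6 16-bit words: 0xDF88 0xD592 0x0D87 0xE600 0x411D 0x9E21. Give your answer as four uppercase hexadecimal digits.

One's-complement addition (fold any carry out of bit 15 back into bit 0):
  0xDF88 + 0xD592 = 0x1B51A → wrap carry → 0xB51B
  0xB51B + 0x0D87 = 0x0C2A2
  0xC2A2 + 0xE600 = 0x1A8A2 → wrap carry → 0xA8A3
  0xA8A3 + 0x411D = 0x0E9C0
  0xE9C0 + 0x9E21 = 0x187E1 → wrap carry → 0x87E2
One's-complement sum = 0x87E2.
Checksum = ~0x87E2 & 0xFFFF = 0x781D.

781D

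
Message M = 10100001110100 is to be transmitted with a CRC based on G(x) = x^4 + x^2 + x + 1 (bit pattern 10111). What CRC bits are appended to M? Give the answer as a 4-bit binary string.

1111

Append 4 zeros: 101000011101000000. Divide by 10111 (XOR where the leading bit is 1):
  pos 0: 10100 XOR 10111 = 00011
  pos 3: 11001 XOR 10111 = 01110
  pos 4: 11101 XOR 10111 = 01010
  pos 5: 10101 XOR 10111 = 00010
  pos 8: 10010 XOR 10111 = 00101
  pos 10: 10100 XOR 10111 = 00011
  pos 13: 11000 XOR 10111 = 01111
Remainder (last 4 bits) = 1111. This is the CRC / FCS.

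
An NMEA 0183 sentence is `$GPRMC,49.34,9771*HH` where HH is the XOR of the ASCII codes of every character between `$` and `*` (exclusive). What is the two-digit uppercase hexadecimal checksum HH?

67

XOR the ASCII codes of the payload characters:
  'G' = 0x47 → acc = 0x47
  'P' = 0x50 → acc = 0x17
  'R' = 0x52 → acc = 0x45
  'M' = 0x4D → acc = 0x08
  'C' = 0x43 → acc = 0x4B
  ',' = 0x2C → acc = 0x67
  '4' = 0x34 → acc = 0x53
  '9' = 0x39 → acc = 0x6A
  '.' = 0x2E → acc = 0x44
  '3' = 0x33 → acc = 0x77
  '4' = 0x34 → acc = 0x43
  ',' = 0x2C → acc = 0x6F
  '9' = 0x39 → acc = 0x56
  '7' = 0x37 → acc = 0x61
  '7' = 0x37 → acc = 0x56
  '1' = 0x31 → acc = 0x67
Checksum = 0x67.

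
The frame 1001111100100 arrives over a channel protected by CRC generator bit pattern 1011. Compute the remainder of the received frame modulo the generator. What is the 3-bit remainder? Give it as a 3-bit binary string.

110

Modulo-2 division of 1001111100100 by 1011:
  pos 0: 1001 XOR 1011 = 0010
  pos 2: 1011 XOR 1011 = 0000
  pos 6: 1100 XOR 1011 = 0111
  pos 7: 1111 XOR 1011 = 0100
  pos 8: 1000 XOR 1011 = 0011
Remainder = 110 (nonzero — an error is detected).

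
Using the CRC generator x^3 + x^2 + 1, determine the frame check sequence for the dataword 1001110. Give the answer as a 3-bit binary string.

Append 3 zeros: 1001110000. Divide by 1101 (XOR where the leading bit is 1):
  pos 0: 1001 XOR 1101 = 0100
  pos 1: 1001 XOR 1101 = 0100
  pos 2: 1001 XOR 1101 = 0100
  pos 3: 1000 XOR 1101 = 0101
  pos 4: 1010 XOR 1101 = 0111
  pos 5: 1110 XOR 1101 = 0011
Remainder (last 3 bits) = 110. This is the CRC / FCS.

110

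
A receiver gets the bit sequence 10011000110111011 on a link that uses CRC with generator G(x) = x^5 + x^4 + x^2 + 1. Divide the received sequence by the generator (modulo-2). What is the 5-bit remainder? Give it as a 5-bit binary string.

00000

Modulo-2 division of 10011000110111011 by 110101:
  pos 0: 100110 XOR 110101 = 010011
  pos 1: 100110 XOR 110101 = 010011
  pos 2: 100110 XOR 110101 = 010011
  pos 3: 100111 XOR 110101 = 010010
  pos 4: 100101 XOR 110101 = 010000
  pos 5: 100000 XOR 110101 = 010101
  pos 6: 101011 XOR 110101 = 011110
  pos 7: 111101 XOR 110101 = 001000
  pos 9: 100010 XOR 110101 = 010111
  pos 10: 101111 XOR 110101 = 011010
  pos 11: 110101 XOR 110101 = 000000
Remainder = 00000 (zero — the frame passes the CRC check).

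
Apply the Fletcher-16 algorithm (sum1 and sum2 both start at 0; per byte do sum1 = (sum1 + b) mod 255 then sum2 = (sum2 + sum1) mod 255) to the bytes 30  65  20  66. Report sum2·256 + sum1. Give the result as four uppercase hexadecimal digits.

Running sums (mod 255):
  after byte 0 (30): sum1=30, sum2=30
  after byte 1 (65): sum1=95, sum2=125
  after byte 2 (20): sum1=115, sum2=240
  after byte 3 (66): sum1=181, sum2=166
Checksum = sum2·256 + sum1 = 166·256 + 181 = 42677 = 0xA6B5.

A6B5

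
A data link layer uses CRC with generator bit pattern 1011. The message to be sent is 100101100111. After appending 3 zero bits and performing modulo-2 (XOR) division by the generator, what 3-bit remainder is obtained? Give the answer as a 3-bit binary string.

011

Append 3 zeros: 100101100111000. Divide by 1011 (XOR where the leading bit is 1):
  pos 0: 1001 XOR 1011 = 0010
  pos 2: 1001 XOR 1011 = 0010
  pos 4: 1010 XOR 1011 = 0001
  pos 7: 1011 XOR 1011 = 0000
  pos 11: 1000 XOR 1011 = 0011
Remainder (last 3 bits) = 011. This is the CRC / FCS.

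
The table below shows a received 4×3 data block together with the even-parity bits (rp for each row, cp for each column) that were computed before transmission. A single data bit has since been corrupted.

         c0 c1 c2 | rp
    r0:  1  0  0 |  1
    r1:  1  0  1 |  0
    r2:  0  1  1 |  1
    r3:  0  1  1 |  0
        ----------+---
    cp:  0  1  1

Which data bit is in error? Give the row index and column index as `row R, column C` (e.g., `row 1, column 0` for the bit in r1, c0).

Recompute each row's even parity and compare to rp:
  r0: data parity 1, sent rp 1 → ok
  r1: data parity 0, sent rp 0 → ok
  r2: data parity 0, sent rp 1 → mismatch
  r3: data parity 0, sent rp 0 → ok
Recompute each column's even parity and compare to cp:
  c0: data parity 0, sent cp 0 → ok
  c1: data parity 0, sent cp 1 → mismatch
  c2: data parity 1, sent cp 1 → ok
Exactly one row (r2) and one column (c1) fail → the flipped bit is at their intersection.

row 2, column 1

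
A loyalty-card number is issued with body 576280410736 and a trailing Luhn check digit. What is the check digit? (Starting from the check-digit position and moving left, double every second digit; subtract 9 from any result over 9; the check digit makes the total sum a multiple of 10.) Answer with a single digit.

5

Partial digits right→left: 6 3 7 0 1 4 0 8 2 6 7 5
Double every second digit counting from the check-digit position (so the 1st, 3rd, 5th, ... of the partial from the right).
  doubled (with −9 where >9): 3 5 2 0 4 5 → sum 19
  kept as-is: 3 0 4 8 6 5 → sum 26
Total = 19 + 26 = 45.
Check digit = (10 − (45 mod 10)) mod 10 = 5.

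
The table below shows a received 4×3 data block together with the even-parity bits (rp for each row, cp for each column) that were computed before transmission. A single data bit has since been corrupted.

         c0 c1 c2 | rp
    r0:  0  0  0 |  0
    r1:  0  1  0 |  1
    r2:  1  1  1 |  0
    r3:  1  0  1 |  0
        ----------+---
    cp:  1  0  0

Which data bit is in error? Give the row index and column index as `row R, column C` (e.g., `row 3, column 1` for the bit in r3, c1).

Recompute each row's even parity and compare to rp:
  r0: data parity 0, sent rp 0 → ok
  r1: data parity 1, sent rp 1 → ok
  r2: data parity 1, sent rp 0 → mismatch
  r3: data parity 0, sent rp 0 → ok
Recompute each column's even parity and compare to cp:
  c0: data parity 0, sent cp 1 → mismatch
  c1: data parity 0, sent cp 0 → ok
  c2: data parity 0, sent cp 0 → ok
Exactly one row (r2) and one column (c0) fail → the flipped bit is at their intersection.

row 2, column 0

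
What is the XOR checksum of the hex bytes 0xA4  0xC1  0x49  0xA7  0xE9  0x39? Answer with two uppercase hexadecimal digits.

5B

XOR the bytes together:
  start with 0xA4
  0xA4 ⊕ 0xC1 = 0x65
  0x65 ⊕ 0x49 = 0x2C
  0x2C ⊕ 0xA7 = 0x8B
  0x8B ⊕ 0xE9 = 0x62
  0x62 ⊕ 0x39 = 0x5B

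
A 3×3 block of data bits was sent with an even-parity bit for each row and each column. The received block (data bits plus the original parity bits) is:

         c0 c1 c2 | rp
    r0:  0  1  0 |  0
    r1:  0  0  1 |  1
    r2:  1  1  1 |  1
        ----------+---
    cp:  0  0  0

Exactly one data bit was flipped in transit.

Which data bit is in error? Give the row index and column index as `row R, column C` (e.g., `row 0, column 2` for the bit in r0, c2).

Recompute each row's even parity and compare to rp:
  r0: data parity 1, sent rp 0 → mismatch
  r1: data parity 1, sent rp 1 → ok
  r2: data parity 1, sent rp 1 → ok
Recompute each column's even parity and compare to cp:
  c0: data parity 1, sent cp 0 → mismatch
  c1: data parity 0, sent cp 0 → ok
  c2: data parity 0, sent cp 0 → ok
Exactly one row (r0) and one column (c0) fail → the flipped bit is at their intersection.

row 0, column 0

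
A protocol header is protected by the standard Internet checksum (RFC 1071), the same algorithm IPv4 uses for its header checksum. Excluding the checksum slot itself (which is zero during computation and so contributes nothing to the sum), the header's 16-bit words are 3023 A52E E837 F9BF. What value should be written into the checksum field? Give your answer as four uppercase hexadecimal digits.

48B6

One's-complement addition (fold any carry out of bit 15 back into bit 0):
  0x3023 + 0xA52E = 0x0D551
  0xD551 + 0xE837 = 0x1BD88 → wrap carry → 0xBD89
  0xBD89 + 0xF9BF = 0x1B748 → wrap carry → 0xB749
One's-complement sum = 0xB749.
Checksum = ~0xB749 & 0xFFFF = 0x48B6.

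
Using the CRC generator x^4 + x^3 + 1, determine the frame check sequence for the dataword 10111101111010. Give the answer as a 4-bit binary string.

Append 4 zeros: 101111011110100000. Divide by 11001 (XOR where the leading bit is 1):
  pos 0: 10111 XOR 11001 = 01110
  pos 1: 11101 XOR 11001 = 00100
  pos 3: 10001 XOR 11001 = 01000
  pos 4: 10001 XOR 11001 = 01000
  pos 5: 10001 XOR 11001 = 01000
  pos 6: 10001 XOR 11001 = 01000
  pos 7: 10000 XOR 11001 = 01001
  pos 8: 10011 XOR 11001 = 01010
  pos 9: 10100 XOR 11001 = 01101
  pos 10: 11010 XOR 11001 = 00011
  pos 13: 11000 XOR 11001 = 00001
Remainder (last 4 bits) = 0001. This is the CRC / FCS.

0001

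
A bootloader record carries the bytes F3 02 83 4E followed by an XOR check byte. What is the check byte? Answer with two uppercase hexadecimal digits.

3C

XOR the bytes together:
  start with 0xF3
  0xF3 ⊕ 0x02 = 0xF1
  0xF1 ⊕ 0x83 = 0x72
  0x72 ⊕ 0x4E = 0x3C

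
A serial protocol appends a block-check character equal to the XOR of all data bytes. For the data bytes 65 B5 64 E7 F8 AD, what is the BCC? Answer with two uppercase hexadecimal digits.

XOR the bytes together:
  start with 0x65
  0x65 ⊕ 0xB5 = 0xD0
  0xD0 ⊕ 0x64 = 0xB4
  0xB4 ⊕ 0xE7 = 0x53
  0x53 ⊕ 0xF8 = 0xAB
  0xAB ⊕ 0xAD = 0x06

06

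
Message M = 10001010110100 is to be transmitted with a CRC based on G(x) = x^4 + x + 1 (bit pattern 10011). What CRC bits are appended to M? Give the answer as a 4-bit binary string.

0100

Append 4 zeros: 100010101101000000. Divide by 10011 (XOR where the leading bit is 1):
  pos 0: 10001 XOR 10011 = 00010
  pos 3: 10010 XOR 10011 = 00001
  pos 7: 11101 XOR 10011 = 01110
  pos 8: 11100 XOR 10011 = 01111
  pos 9: 11110 XOR 10011 = 01101
  pos 10: 11010 XOR 10011 = 01001
  pos 11: 10010 XOR 10011 = 00001
Remainder (last 4 bits) = 0100. This is the CRC / FCS.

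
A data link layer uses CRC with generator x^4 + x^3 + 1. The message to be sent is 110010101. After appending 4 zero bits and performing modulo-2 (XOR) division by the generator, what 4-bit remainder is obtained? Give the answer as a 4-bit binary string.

0110

Append 4 zeros: 1100101010000. Divide by 11001 (XOR where the leading bit is 1):
  pos 0: 11001 XOR 11001 = 00000
  pos 6: 10100 XOR 11001 = 01101
  pos 7: 11010 XOR 11001 = 00011
Remainder (last 4 bits) = 0110. This is the CRC / FCS.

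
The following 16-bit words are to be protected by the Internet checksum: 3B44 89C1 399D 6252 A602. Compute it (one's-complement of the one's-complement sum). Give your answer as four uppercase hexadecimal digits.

F907

One's-complement addition (fold any carry out of bit 15 back into bit 0):
  0x3B44 + 0x89C1 = 0x0C505
  0xC505 + 0x399D = 0x0FEA2
  0xFEA2 + 0x6252 = 0x160F4 → wrap carry → 0x60F5
  0x60F5 + 0xA602 = 0x106F7 → wrap carry → 0x06F8
One's-complement sum = 0x06F8.
Checksum = ~0x06F8 & 0xFFFF = 0xF907.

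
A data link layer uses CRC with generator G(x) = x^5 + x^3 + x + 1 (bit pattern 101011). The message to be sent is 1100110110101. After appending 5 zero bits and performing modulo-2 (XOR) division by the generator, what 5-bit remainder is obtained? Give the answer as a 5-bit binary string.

00000

Append 5 zeros: 110011011010100000. Divide by 101011 (XOR where the leading bit is 1):
  pos 0: 110011 XOR 101011 = 011000
  pos 1: 110000 XOR 101011 = 011011
  pos 2: 110111 XOR 101011 = 011100
  pos 3: 111001 XOR 101011 = 010010
  pos 4: 100100 XOR 101011 = 001111
  pos 6: 111110 XOR 101011 = 010101
  pos 7: 101011 XOR 101011 = 000000
Remainder (last 5 bits) = 00000. This is the CRC / FCS.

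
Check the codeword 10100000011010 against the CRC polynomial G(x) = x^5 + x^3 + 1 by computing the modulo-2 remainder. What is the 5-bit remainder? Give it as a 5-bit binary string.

Modulo-2 division of 10100000011010 by 101001:
  pos 0: 101000 XOR 101001 = 000001
  pos 5: 100011 XOR 101001 = 001010
  pos 7: 101001 XOR 101001 = 000000
Remainder = 00000 (zero — the frame passes the CRC check).

00000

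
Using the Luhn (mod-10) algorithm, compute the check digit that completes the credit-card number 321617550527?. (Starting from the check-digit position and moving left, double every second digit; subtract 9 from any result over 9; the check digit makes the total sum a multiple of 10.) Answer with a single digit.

9

Partial digits right→left: 7 2 5 0 5 5 7 1 6 1 2 3
Double every second digit counting from the check-digit position (so the 1st, 3rd, 5th, ... of the partial from the right).
  doubled (with −9 where >9): 5 1 1 5 3 4 → sum 19
  kept as-is: 2 0 5 1 1 3 → sum 12
Total = 19 + 12 = 31.
Check digit = (10 − (31 mod 10)) mod 10 = 9.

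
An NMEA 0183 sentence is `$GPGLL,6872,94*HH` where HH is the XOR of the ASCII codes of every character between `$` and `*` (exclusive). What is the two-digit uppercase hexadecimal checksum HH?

XOR the ASCII codes of the payload characters:
  'G' = 0x47 → acc = 0x47
  'P' = 0x50 → acc = 0x17
  'G' = 0x47 → acc = 0x50
  'L' = 0x4C → acc = 0x1C
  'L' = 0x4C → acc = 0x50
  ',' = 0x2C → acc = 0x7C
  '6' = 0x36 → acc = 0x4A
  '8' = 0x38 → acc = 0x72
  '7' = 0x37 → acc = 0x45
  '2' = 0x32 → acc = 0x77
  ',' = 0x2C → acc = 0x5B
  '9' = 0x39 → acc = 0x62
  '4' = 0x34 → acc = 0x56
Checksum = 0x56.

56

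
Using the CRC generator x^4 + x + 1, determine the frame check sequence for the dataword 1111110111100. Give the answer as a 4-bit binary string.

Append 4 zeros: 11111101111000000. Divide by 10011 (XOR where the leading bit is 1):
  pos 0: 11111 XOR 10011 = 01100
  pos 1: 11001 XOR 10011 = 01010
  pos 2: 10100 XOR 10011 = 00111
  pos 4: 11111 XOR 10011 = 01100
  pos 5: 11001 XOR 10011 = 01010
  pos 6: 10101 XOR 10011 = 00110
  pos 8: 11000 XOR 10011 = 01011
  pos 9: 10110 XOR 10011 = 00101
  pos 11: 10100 XOR 10011 = 00111
Remainder (last 4 bits) = 1110. This is the CRC / FCS.

1110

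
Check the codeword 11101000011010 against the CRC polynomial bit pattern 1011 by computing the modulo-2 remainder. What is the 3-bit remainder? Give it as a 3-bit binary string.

111

Modulo-2 division of 11101000011010 by 1011:
  pos 0: 1110 XOR 1011 = 0101
  pos 1: 1011 XOR 1011 = 0000
  pos 9: 1101 XOR 1011 = 0110
  pos 10: 1100 XOR 1011 = 0111
Remainder = 111 (nonzero — an error is detected).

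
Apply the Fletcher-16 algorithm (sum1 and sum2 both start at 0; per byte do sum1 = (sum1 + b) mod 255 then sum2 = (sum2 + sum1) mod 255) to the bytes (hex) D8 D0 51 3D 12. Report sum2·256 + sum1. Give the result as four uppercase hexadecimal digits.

004A

Running sums (mod 255):
  after byte 0 (D8): sum1=216, sum2=216
  after byte 1 (D0): sum1=169, sum2=130
  after byte 2 (51): sum1=250, sum2=125
  after byte 3 (3D): sum1=56, sum2=181
  after byte 4 (12): sum1=74, sum2=0
Checksum = sum2·256 + sum1 = 0·256 + 74 = 74 = 0x004A.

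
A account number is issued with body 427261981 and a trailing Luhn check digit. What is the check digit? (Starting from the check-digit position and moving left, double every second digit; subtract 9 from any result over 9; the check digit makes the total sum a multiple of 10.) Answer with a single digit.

0

Partial digits right→left: 1 8 9 1 6 2 7 2 4
Double every second digit counting from the check-digit position (so the 1st, 3rd, 5th, ... of the partial from the right).
  doubled (with −9 where >9): 2 9 3 5 8 → sum 27
  kept as-is: 8 1 2 2 → sum 13
Total = 27 + 13 = 40.
Check digit = (10 − (40 mod 10)) mod 10 = 0.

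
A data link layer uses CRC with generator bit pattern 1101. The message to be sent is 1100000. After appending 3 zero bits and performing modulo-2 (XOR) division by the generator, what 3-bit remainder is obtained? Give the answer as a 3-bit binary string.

Append 3 zeros: 1100000000. Divide by 1101 (XOR where the leading bit is 1):
  pos 0: 1100 XOR 1101 = 0001
  pos 3: 1000 XOR 1101 = 0101
  pos 4: 1010 XOR 1101 = 0111
  pos 5: 1110 XOR 1101 = 0011
Remainder (last 3 bits) = 110. This is the CRC / FCS.

110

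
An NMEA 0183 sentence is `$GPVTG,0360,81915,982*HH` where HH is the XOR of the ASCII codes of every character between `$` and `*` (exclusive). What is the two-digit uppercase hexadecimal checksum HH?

7C

XOR the ASCII codes of the payload characters:
  'G' = 0x47 → acc = 0x47
  'P' = 0x50 → acc = 0x17
  'V' = 0x56 → acc = 0x41
  'T' = 0x54 → acc = 0x15
  'G' = 0x47 → acc = 0x52
  ',' = 0x2C → acc = 0x7E
  '0' = 0x30 → acc = 0x4E
  '3' = 0x33 → acc = 0x7D
  '6' = 0x36 → acc = 0x4B
  '0' = 0x30 → acc = 0x7B
  ',' = 0x2C → acc = 0x57
  '8' = 0x38 → acc = 0x6F
  '1' = 0x31 → acc = 0x5E
  '9' = 0x39 → acc = 0x67
  '1' = 0x31 → acc = 0x56
  '5' = 0x35 → acc = 0x63
  ',' = 0x2C → acc = 0x4F
  '9' = 0x39 → acc = 0x76
  '8' = 0x38 → acc = 0x4E
  '2' = 0x32 → acc = 0x7C
Checksum = 0x7C.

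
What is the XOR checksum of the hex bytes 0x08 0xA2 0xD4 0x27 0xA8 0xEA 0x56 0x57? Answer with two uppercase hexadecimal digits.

XOR the bytes together:
  start with 0x08
  0x08 ⊕ 0xA2 = 0xAA
  0xAA ⊕ 0xD4 = 0x7E
  0x7E ⊕ 0x27 = 0x59
  0x59 ⊕ 0xA8 = 0xF1
  0xF1 ⊕ 0xEA = 0x1B
  0x1B ⊕ 0x56 = 0x4D
  0x4D ⊕ 0x57 = 0x1A

1A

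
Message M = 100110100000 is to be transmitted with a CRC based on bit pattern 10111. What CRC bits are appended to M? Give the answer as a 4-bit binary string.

Append 4 zeros: 1001101000000000. Divide by 10111 (XOR where the leading bit is 1):
  pos 0: 10011 XOR 10111 = 00100
  pos 2: 10001 XOR 10111 = 00110
  pos 4: 11000 XOR 10111 = 01111
  pos 5: 11110 XOR 10111 = 01001
  pos 6: 10010 XOR 10111 = 00101
  pos 8: 10100 XOR 10111 = 00011
  pos 11: 11000 XOR 10111 = 01111
Remainder (last 4 bits) = 1111. This is the CRC / FCS.

1111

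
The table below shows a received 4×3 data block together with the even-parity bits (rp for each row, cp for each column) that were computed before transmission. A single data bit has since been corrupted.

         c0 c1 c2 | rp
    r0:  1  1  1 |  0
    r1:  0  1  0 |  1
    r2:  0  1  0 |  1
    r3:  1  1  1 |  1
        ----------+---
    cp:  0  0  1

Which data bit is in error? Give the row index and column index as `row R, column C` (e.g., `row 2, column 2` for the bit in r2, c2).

Recompute each row's even parity and compare to rp:
  r0: data parity 1, sent rp 0 → mismatch
  r1: data parity 1, sent rp 1 → ok
  r2: data parity 1, sent rp 1 → ok
  r3: data parity 1, sent rp 1 → ok
Recompute each column's even parity and compare to cp:
  c0: data parity 0, sent cp 0 → ok
  c1: data parity 0, sent cp 0 → ok
  c2: data parity 0, sent cp 1 → mismatch
Exactly one row (r0) and one column (c2) fail → the flipped bit is at their intersection.

row 0, column 2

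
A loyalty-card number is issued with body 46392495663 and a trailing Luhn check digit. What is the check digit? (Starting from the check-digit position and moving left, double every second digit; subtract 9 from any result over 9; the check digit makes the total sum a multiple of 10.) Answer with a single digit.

4

Partial digits right→left: 3 6 6 5 9 4 2 9 3 6 4
Double every second digit counting from the check-digit position (so the 1st, 3rd, 5th, ... of the partial from the right).
  doubled (with −9 where >9): 6 3 9 4 6 8 → sum 36
  kept as-is: 6 5 4 9 6 → sum 30
Total = 36 + 30 = 66.
Check digit = (10 − (66 mod 10)) mod 10 = 4.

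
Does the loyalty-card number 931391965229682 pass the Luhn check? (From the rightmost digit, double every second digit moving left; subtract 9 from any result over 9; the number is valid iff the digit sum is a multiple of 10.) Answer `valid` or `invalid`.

From the right, keep odd positions and double even positions (subtract 9 from any doubled value over 9):
  doubled (positions 2,4,...): 7 9 4 3 2 6 6 → sum 37
  kept (positions 1,3,...): 2 6 2 5 9 9 1 9 → sum 43
Total = 80.
80 mod 10 = 0, so the number is valid.

valid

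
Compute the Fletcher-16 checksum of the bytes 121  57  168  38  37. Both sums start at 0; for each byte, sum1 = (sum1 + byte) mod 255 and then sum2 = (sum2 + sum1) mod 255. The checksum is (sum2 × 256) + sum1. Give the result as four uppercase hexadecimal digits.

Running sums (mod 255):
  after byte 0 (121): sum1=121, sum2=121
  after byte 1 (57): sum1=178, sum2=44
  after byte 2 (168): sum1=91, sum2=135
  after byte 3 (38): sum1=129, sum2=9
  after byte 4 (37): sum1=166, sum2=175
Checksum = sum2·256 + sum1 = 175·256 + 166 = 44966 = 0xAFA6.

AFA6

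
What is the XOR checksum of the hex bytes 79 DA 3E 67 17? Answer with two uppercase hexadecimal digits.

ED

XOR the bytes together:
  start with 0x79
  0x79 ⊕ 0xDA = 0xA3
  0xA3 ⊕ 0x3E = 0x9D
  0x9D ⊕ 0x67 = 0xFA
  0xFA ⊕ 0x17 = 0xED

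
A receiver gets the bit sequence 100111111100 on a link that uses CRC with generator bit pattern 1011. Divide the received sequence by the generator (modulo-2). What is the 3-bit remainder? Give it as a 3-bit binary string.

Modulo-2 division of 100111111100 by 1011:
  pos 0: 1001 XOR 1011 = 0010
  pos 2: 1011 XOR 1011 = 0000
  pos 6: 1111 XOR 1011 = 0100
  pos 7: 1000 XOR 1011 = 0011
Remainder = 110 (nonzero — an error is detected).

110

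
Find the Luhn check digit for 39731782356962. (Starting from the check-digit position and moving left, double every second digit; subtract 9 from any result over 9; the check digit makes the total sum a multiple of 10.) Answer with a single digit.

8

Partial digits right→left: 2 6 9 6 5 3 2 8 7 1 3 7 9 3
Double every second digit counting from the check-digit position (so the 1st, 3rd, 5th, ... of the partial from the right).
  doubled (with −9 where >9): 4 9 1 4 5 6 9 → sum 38
  kept as-is: 6 6 3 8 1 7 3 → sum 34
Total = 38 + 34 = 72.
Check digit = (10 − (72 mod 10)) mod 10 = 8.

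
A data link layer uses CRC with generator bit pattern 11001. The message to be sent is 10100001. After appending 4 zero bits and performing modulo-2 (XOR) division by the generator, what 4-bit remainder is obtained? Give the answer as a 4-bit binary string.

Append 4 zeros: 101000010000. Divide by 11001 (XOR where the leading bit is 1):
  pos 0: 10100 XOR 11001 = 01101
  pos 1: 11010 XOR 11001 = 00011
  pos 4: 11010 XOR 11001 = 00011
  pos 7: 11000 XOR 11001 = 00001
Remainder (last 4 bits) = 0001. This is the CRC / FCS.

0001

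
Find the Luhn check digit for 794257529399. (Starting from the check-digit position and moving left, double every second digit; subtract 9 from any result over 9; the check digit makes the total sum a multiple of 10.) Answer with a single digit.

4

Partial digits right→left: 9 9 3 9 2 5 7 5 2 4 9 7
Double every second digit counting from the check-digit position (so the 1st, 3rd, 5th, ... of the partial from the right).
  doubled (with −9 where >9): 9 6 4 5 4 9 → sum 37
  kept as-is: 9 9 5 5 4 7 → sum 39
Total = 37 + 39 = 76.
Check digit = (10 − (76 mod 10)) mod 10 = 4.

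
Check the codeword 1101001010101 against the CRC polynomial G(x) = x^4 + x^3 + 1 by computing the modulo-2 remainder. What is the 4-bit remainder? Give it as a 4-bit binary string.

Modulo-2 division of 1101001010101 by 11001:
  pos 0: 11010 XOR 11001 = 00011
  pos 3: 11010 XOR 11001 = 00011
  pos 6: 11101 XOR 11001 = 00100
  pos 8: 10001 XOR 11001 = 01000
Remainder = 1000 (nonzero — an error is detected).

1000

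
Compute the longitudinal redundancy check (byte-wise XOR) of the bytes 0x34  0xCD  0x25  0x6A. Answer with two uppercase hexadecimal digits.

B6

XOR the bytes together:
  start with 0x34
  0x34 ⊕ 0xCD = 0xF9
  0xF9 ⊕ 0x25 = 0xDC
  0xDC ⊕ 0x6A = 0xB6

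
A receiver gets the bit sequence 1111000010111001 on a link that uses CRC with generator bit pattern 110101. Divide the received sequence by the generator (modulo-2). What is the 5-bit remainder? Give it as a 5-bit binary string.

01101

Modulo-2 division of 1111000010111001 by 110101:
  pos 0: 111100 XOR 110101 = 001001
  pos 2: 100100 XOR 110101 = 010001
  pos 3: 100011 XOR 110101 = 010110
  pos 4: 101100 XOR 110101 = 011001
  pos 5: 110011 XOR 110101 = 000110
  pos 8: 110110 XOR 110101 = 000011
Remainder = 01101 (nonzero — an error is detected).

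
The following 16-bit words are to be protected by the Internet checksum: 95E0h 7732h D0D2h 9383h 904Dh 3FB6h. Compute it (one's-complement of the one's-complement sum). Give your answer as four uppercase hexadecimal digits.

BE92

One's-complement addition (fold any carry out of bit 15 back into bit 0):
  0x95E0 + 0x7732 = 0x10D12 → wrap carry → 0x0D13
  0x0D13 + 0xD0D2 = 0x0DDE5
  0xDDE5 + 0x9383 = 0x17168 → wrap carry → 0x7169
  0x7169 + 0x904D = 0x101B6 → wrap carry → 0x01B7
  0x01B7 + 0x3FB6 = 0x0416D
One's-complement sum = 0x416D.
Checksum = ~0x416D & 0xFFFF = 0xBE92.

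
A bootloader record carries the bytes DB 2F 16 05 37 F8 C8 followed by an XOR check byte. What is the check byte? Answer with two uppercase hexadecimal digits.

XOR the bytes together:
  start with 0xDB
  0xDB ⊕ 0x2F = 0xF4
  0xF4 ⊕ 0x16 = 0xE2
  0xE2 ⊕ 0x05 = 0xE7
  0xE7 ⊕ 0x37 = 0xD0
  0xD0 ⊕ 0xF8 = 0x28
  0x28 ⊕ 0xC8 = 0xE0

E0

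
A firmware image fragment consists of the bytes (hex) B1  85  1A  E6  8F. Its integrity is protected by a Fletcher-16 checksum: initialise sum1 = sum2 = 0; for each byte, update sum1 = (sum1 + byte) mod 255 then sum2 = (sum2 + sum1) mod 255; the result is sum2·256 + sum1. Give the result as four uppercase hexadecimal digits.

3AC7

Running sums (mod 255):
  after byte 0 (B1): sum1=177, sum2=177
  after byte 1 (85): sum1=55, sum2=232
  after byte 2 (1A): sum1=81, sum2=58
  after byte 3 (E6): sum1=56, sum2=114
  after byte 4 (8F): sum1=199, sum2=58
Checksum = sum2·256 + sum1 = 58·256 + 199 = 15047 = 0x3AC7.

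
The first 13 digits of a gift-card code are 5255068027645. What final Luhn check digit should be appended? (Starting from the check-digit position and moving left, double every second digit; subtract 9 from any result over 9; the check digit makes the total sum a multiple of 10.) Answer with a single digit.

9

Partial digits right→left: 5 4 6 7 2 0 8 6 0 5 5 2 5
Double every second digit counting from the check-digit position (so the 1st, 3rd, 5th, ... of the partial from the right).
  doubled (with −9 where >9): 1 3 4 7 0 1 1 → sum 17
  kept as-is: 4 7 0 6 5 2 → sum 24
Total = 17 + 24 = 41.
Check digit = (10 − (41 mod 10)) mod 10 = 9.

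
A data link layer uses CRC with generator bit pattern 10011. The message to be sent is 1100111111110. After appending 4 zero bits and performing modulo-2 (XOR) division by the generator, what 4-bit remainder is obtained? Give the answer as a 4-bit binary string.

Append 4 zeros: 11001111111100000. Divide by 10011 (XOR where the leading bit is 1):
  pos 0: 11001 XOR 10011 = 01010
  pos 1: 10101 XOR 10011 = 00110
  pos 3: 11011 XOR 10011 = 01000
  pos 4: 10001 XOR 10011 = 00010
  pos 7: 10111 XOR 10011 = 00100
  pos 9: 10000 XOR 10011 = 00011
  pos 12: 11000 XOR 10011 = 01011
Remainder (last 4 bits) = 1011. This is the CRC / FCS.

1011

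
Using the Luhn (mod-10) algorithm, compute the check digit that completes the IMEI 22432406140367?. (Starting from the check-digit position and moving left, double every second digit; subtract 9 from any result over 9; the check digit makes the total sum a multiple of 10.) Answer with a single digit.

Partial digits right→left: 7 6 3 0 4 1 6 0 4 2 3 4 2 2
Double every second digit counting from the check-digit position (so the 1st, 3rd, 5th, ... of the partial from the right).
  doubled (with −9 where >9): 5 6 8 3 8 6 4 → sum 40
  kept as-is: 6 0 1 0 2 4 2 → sum 15
Total = 40 + 15 = 55.
Check digit = (10 − (55 mod 10)) mod 10 = 5.

5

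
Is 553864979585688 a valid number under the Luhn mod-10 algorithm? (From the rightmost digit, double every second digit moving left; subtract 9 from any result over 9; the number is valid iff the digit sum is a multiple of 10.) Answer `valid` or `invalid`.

From the right, keep odd positions and double even positions (subtract 9 from any doubled value over 9):
  doubled (positions 2,4,...): 7 1 1 5 8 7 1 → sum 30
  kept (positions 1,3,...): 8 6 8 9 9 6 3 5 → sum 54
Total = 84.
84 mod 10 = 4, so the number is invalid.

invalid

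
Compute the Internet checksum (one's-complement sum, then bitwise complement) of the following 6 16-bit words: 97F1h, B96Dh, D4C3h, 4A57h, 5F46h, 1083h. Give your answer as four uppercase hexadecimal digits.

One's-complement addition (fold any carry out of bit 15 back into bit 0):
  0x97F1 + 0xB96D = 0x1515E → wrap carry → 0x515F
  0x515F + 0xD4C3 = 0x12622 → wrap carry → 0x2623
  0x2623 + 0x4A57 = 0x0707A
  0x707A + 0x5F46 = 0x0CFC0
  0xCFC0 + 0x1083 = 0x0E043
One's-complement sum = 0xE043.
Checksum = ~0xE043 & 0xFFFF = 0x1FBC.

1FBC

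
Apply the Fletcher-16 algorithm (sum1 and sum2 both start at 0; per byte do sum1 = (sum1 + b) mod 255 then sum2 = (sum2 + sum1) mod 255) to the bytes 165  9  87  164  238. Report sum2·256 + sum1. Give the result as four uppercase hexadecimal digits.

Running sums (mod 255):
  after byte 0 (165): sum1=165, sum2=165
  after byte 1 (9): sum1=174, sum2=84
  after byte 2 (87): sum1=6, sum2=90
  after byte 3 (164): sum1=170, sum2=5
  after byte 4 (238): sum1=153, sum2=158
Checksum = sum2·256 + sum1 = 158·256 + 153 = 40601 = 0x9E99.

9E99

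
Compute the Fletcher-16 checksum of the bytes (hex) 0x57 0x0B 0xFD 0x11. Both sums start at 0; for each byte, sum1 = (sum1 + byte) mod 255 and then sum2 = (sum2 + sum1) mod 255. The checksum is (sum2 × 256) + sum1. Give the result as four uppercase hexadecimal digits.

8B71

Running sums (mod 255):
  after byte 0 (0x57): sum1=87, sum2=87
  after byte 1 (0x0B): sum1=98, sum2=185
  after byte 2 (0xFD): sum1=96, sum2=26
  after byte 3 (0x11): sum1=113, sum2=139
Checksum = sum2·256 + sum1 = 139·256 + 113 = 35697 = 0x8B71.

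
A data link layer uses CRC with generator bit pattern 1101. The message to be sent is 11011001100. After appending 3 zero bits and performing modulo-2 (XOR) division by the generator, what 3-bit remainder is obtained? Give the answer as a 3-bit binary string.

Append 3 zeros: 11011001100000. Divide by 1101 (XOR where the leading bit is 1):
  pos 0: 1101 XOR 1101 = 0000
  pos 4: 1001 XOR 1101 = 0100
  pos 5: 1001 XOR 1101 = 0100
  pos 6: 1000 XOR 1101 = 0101
  pos 7: 1010 XOR 1101 = 0111
  pos 8: 1110 XOR 1101 = 0011
  pos 10: 1100 XOR 1101 = 0001
Remainder (last 3 bits) = 001. This is the CRC / FCS.

001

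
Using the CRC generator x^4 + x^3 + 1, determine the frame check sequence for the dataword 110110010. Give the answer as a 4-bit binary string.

Append 4 zeros: 1101100100000. Divide by 11001 (XOR where the leading bit is 1):
  pos 0: 11011 XOR 11001 = 00010
  pos 3: 10001 XOR 11001 = 01000
  pos 4: 10000 XOR 11001 = 01001
  pos 5: 10010 XOR 11001 = 01011
  pos 6: 10110 XOR 11001 = 01111
  pos 7: 11110 XOR 11001 = 00111
Remainder (last 4 bits) = 1110. This is the CRC / FCS.

1110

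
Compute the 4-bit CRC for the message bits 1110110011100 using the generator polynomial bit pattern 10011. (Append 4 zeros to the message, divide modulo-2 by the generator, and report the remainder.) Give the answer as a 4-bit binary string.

Append 4 zeros: 11101100111000000. Divide by 10011 (XOR where the leading bit is 1):
  pos 0: 11101 XOR 10011 = 01110
  pos 1: 11101 XOR 10011 = 01110
  pos 2: 11100 XOR 10011 = 01111
  pos 3: 11110 XOR 10011 = 01101
  pos 4: 11011 XOR 10011 = 01000
  pos 5: 10001 XOR 10011 = 00010
  pos 8: 10100 XOR 10011 = 00111
  pos 10: 11100 XOR 10011 = 01111
  pos 11: 11110 XOR 10011 = 01101
  pos 12: 11010 XOR 10011 = 01001
Remainder (last 4 bits) = 1001. This is the CRC / FCS.

1001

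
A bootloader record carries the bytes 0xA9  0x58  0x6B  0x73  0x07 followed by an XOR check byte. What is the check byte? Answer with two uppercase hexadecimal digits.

EE

XOR the bytes together:
  start with 0xA9
  0xA9 ⊕ 0x58 = 0xF1
  0xF1 ⊕ 0x6B = 0x9A
  0x9A ⊕ 0x73 = 0xE9
  0xE9 ⊕ 0x07 = 0xEE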